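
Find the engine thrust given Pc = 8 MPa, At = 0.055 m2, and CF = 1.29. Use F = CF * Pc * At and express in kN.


F = 1.29 * 8e6 * 0.055 = 567600.0 N = 567.6 kN

567.6 kN


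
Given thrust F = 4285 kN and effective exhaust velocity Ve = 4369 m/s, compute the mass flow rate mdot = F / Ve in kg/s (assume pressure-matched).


mdot = F / Ve = 4285000 / 4369 = 980.8 kg/s

980.8 kg/s


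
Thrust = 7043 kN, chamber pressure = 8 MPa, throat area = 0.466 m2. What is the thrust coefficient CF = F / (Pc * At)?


CF = 7043000 / (8e6 * 0.466) = 1.89

1.89


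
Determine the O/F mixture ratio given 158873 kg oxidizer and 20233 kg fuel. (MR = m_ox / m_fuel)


MR = 158873 / 20233 = 7.85

7.85


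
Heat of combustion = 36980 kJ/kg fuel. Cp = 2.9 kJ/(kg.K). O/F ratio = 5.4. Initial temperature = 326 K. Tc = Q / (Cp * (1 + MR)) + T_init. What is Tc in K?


Tc = 36980 / (2.9 * (1 + 5.4)) + 326 = 2318 K

2318 K


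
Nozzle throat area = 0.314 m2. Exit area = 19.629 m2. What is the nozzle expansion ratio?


AR = 19.629 / 0.314 = 62.5

62.5


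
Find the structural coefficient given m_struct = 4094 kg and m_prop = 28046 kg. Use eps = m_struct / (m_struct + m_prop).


eps = 4094 / (4094 + 28046) = 0.1274

0.1274


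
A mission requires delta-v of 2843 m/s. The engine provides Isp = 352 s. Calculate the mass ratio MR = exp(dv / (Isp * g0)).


Ve = 352 * 9.81 = 3453.12 m/s
MR = exp(2843 / 3453.12) = 2.278

2.278


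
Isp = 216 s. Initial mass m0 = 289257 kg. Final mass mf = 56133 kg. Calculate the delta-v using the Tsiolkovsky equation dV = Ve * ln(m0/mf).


Ve = 216 * 9.81 = 2118.96 m/s
dV = 2118.96 * ln(289257/56133) = 3474 m/s

3474 m/s


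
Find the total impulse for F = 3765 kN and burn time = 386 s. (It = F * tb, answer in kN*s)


It = 3765 * 386 = 1453290 kN*s

1453290 kN*s


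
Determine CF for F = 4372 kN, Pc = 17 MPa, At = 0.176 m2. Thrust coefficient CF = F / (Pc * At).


CF = 4372000 / (17e6 * 0.176) = 1.46

1.46


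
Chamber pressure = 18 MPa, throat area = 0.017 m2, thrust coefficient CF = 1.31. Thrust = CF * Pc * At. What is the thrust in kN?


F = 1.31 * 18e6 * 0.017 = 400860.0 N = 400.9 kN

400.9 kN


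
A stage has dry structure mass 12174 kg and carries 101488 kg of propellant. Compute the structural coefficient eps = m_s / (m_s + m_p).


eps = 12174 / (12174 + 101488) = 0.1071

0.1071


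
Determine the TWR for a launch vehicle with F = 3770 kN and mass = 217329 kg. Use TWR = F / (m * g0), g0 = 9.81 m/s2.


TWR = 3770000 / (217329 * 9.81) = 1.77

1.77


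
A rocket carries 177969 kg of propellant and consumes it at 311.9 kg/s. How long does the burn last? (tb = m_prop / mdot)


tb = 177969 / 311.9 = 570.6 s

570.6 s


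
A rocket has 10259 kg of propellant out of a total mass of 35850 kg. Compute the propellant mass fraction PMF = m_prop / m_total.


PMF = 10259 / 35850 = 0.286

0.286


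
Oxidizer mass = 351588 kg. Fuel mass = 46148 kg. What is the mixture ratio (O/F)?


MR = 351588 / 46148 = 7.62

7.62


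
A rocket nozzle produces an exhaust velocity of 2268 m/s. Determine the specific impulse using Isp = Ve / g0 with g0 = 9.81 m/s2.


Isp = Ve / g0 = 2268 / 9.81 = 231.2 s

231.2 s


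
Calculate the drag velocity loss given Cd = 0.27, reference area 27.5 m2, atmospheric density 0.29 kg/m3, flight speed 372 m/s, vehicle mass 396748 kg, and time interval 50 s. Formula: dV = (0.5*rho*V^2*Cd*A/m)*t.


D = 0.5 * 0.29 * 372^2 * 0.27 * 27.5 = 148987.67 N
a = 148987.67 / 396748 = 0.3755 m/s2
dV = 0.3755 * 50 = 18.8 m/s

18.8 m/s


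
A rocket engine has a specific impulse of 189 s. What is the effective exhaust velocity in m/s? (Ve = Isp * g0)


Ve = Isp * g0 = 189 * 9.81 = 1854.1 m/s

1854.1 m/s


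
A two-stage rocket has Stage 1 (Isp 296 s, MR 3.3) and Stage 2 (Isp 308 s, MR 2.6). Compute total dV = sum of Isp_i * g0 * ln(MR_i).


dV1 = 296 * 9.81 * ln(3.3) = 3466.9 m/s
dV2 = 308 * 9.81 * ln(2.6) = 2887.1 m/s
Total dV = 3466.9 + 2887.1 = 6354.0 m/s ~ 6354 m/s

6354 m/s


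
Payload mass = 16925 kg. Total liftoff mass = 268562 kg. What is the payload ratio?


PR = 16925 / 268562 = 0.063

0.063


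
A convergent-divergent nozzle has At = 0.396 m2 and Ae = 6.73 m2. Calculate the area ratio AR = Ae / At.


AR = 6.73 / 0.396 = 17.0

17.0


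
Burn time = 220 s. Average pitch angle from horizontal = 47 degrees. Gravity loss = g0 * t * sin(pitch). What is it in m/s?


GL = 9.81 * 220 * sin(47 deg) = 1578 m/s

1578 m/s


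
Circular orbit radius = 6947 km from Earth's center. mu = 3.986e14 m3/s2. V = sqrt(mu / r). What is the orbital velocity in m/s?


V = sqrt(3.986e14 / 6947000) = 7575 m/s

7575 m/s


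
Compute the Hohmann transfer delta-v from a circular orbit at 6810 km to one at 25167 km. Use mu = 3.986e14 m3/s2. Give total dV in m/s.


V1 = sqrt(mu/r1) = 7650.59 m/s
dV1 = V1*(sqrt(2*r2/(r1+r2)) - 1) = 1947.99 m/s
V2 = sqrt(mu/r2) = 3979.72 m/s
dV2 = V2*(1 - sqrt(2*r1/(r1+r2))) = 1382.42 m/s
Total dV = 3330 m/s

3330 m/s


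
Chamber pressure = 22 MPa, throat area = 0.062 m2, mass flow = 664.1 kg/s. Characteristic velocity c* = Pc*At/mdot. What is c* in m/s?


c* = 22e6 * 0.062 / 664.1 = 2054 m/s

2054 m/s


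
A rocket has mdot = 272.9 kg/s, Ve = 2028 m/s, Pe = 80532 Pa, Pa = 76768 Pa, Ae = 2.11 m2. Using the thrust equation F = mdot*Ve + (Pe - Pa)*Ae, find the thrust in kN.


F = 272.9 * 2028 + (80532 - 76768) * 2.11 = 561383.0 N = 561.4 kN

561.4 kN


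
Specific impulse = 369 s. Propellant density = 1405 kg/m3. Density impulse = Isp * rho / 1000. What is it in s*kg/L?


rho*Isp = 369 * 1405 / 1000 = 518 s*kg/L

518 s*kg/L


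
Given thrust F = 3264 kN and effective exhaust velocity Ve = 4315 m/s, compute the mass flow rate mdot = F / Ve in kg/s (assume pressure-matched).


mdot = F / Ve = 3264000 / 4315 = 756.4 kg/s

756.4 kg/s


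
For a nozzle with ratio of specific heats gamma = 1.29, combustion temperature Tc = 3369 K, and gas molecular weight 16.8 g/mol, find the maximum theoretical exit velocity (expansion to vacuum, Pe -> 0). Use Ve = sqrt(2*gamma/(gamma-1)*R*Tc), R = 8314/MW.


R = 8314 / 16.8 = 494.88 J/(kg.K)
Ve = sqrt(2 * 1.29 / (1.29 - 1) * 494.88 * 3369) = 3851 m/s

3851 m/s


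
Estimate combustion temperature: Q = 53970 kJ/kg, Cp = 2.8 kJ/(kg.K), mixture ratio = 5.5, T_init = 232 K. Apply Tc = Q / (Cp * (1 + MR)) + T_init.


Tc = 53970 / (2.8 * (1 + 5.5)) + 232 = 3197 K

3197 K


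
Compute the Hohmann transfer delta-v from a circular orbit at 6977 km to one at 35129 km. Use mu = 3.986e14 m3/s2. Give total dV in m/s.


V1 = sqrt(mu/r1) = 7558.48 m/s
dV1 = V1*(sqrt(2*r2/(r1+r2)) - 1) = 2205.13 m/s
V2 = sqrt(mu/r2) = 3368.49 m/s
dV2 = V2*(1 - sqrt(2*r1/(r1+r2))) = 1429.34 m/s
Total dV = 3634 m/s

3634 m/s


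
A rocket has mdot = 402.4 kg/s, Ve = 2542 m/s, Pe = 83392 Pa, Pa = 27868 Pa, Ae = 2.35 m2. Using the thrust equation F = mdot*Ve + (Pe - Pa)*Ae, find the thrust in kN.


F = 402.4 * 2542 + (83392 - 27868) * 2.35 = 1.1534e+06 N = 1153.4 kN

1153.4 kN


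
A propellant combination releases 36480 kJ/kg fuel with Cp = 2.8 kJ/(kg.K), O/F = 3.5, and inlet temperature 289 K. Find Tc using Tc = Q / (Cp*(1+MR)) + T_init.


Tc = 36480 / (2.8 * (1 + 3.5)) + 289 = 3184 K

3184 K


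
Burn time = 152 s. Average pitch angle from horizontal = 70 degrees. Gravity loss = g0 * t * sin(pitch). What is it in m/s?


GL = 9.81 * 152 * sin(70 deg) = 1401 m/s

1401 m/s


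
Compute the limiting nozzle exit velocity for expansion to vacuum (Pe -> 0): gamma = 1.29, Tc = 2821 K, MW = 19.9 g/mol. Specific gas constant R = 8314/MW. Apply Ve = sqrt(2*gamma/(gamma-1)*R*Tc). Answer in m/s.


R = 8314 / 19.9 = 417.79 J/(kg.K)
Ve = sqrt(2 * 1.29 / (1.29 - 1) * 417.79 * 2821) = 3238 m/s

3238 m/s


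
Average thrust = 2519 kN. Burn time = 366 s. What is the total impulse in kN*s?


It = 2519 * 366 = 921954 kN*s

921954 kN*s


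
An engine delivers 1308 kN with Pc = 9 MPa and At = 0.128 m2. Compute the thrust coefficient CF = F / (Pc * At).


CF = 1308000 / (9e6 * 0.128) = 1.14

1.14


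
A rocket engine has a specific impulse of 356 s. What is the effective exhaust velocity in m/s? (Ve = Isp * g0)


Ve = Isp * g0 = 356 * 9.81 = 3492.4 m/s

3492.4 m/s


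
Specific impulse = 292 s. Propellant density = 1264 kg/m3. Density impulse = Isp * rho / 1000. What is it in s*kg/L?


rho*Isp = 292 * 1264 / 1000 = 369 s*kg/L

369 s*kg/L


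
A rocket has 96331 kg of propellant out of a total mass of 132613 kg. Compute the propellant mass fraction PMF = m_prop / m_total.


PMF = 96331 / 132613 = 0.726

0.726


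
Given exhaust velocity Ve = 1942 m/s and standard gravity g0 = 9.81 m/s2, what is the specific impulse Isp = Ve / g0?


Isp = Ve / g0 = 1942 / 9.81 = 198.0 s

198.0 s


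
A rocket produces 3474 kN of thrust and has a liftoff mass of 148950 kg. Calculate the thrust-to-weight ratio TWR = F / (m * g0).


TWR = 3474000 / (148950 * 9.81) = 2.38

2.38


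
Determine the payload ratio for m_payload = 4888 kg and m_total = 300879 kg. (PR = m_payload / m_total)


PR = 4888 / 300879 = 0.0162

0.0162


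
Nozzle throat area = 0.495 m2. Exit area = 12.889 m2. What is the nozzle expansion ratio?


AR = 12.889 / 0.495 = 26.0

26.0


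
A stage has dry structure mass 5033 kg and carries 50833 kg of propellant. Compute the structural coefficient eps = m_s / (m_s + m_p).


eps = 5033 / (5033 + 50833) = 0.0901

0.0901


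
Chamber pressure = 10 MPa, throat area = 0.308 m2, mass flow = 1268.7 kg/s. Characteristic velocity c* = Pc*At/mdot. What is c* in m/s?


c* = 10e6 * 0.308 / 1268.7 = 2428 m/s

2428 m/s


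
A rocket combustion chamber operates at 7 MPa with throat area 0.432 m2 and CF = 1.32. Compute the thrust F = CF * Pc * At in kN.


F = 1.32 * 7e6 * 0.432 = 3.9917e+06 N = 3991.7 kN

3991.7 kN


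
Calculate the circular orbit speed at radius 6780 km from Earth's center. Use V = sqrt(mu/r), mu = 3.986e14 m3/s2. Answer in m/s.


V = sqrt(3.986e14 / 6780000) = 7668 m/s

7668 m/s


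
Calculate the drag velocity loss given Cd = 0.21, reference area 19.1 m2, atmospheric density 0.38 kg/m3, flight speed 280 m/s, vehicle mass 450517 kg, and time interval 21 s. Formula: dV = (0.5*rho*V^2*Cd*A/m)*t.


D = 0.5 * 0.38 * 280^2 * 0.21 * 19.1 = 59747.86 N
a = 59747.86 / 450517 = 0.1326 m/s2
dV = 0.1326 * 21 = 2.8 m/s

2.8 m/s


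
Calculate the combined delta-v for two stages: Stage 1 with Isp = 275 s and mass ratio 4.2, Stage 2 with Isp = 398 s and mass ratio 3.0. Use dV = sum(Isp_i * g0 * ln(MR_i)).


dV1 = 275 * 9.81 * ln(4.2) = 3871.5 m/s
dV2 = 398 * 9.81 * ln(3.0) = 4289.4 m/s
Total dV = 3871.5 + 4289.4 = 8160.9 m/s ~ 8161 m/s

8161 m/s


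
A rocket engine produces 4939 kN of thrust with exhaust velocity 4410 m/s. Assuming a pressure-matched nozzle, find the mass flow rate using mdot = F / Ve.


mdot = F / Ve = 4939000 / 4410 = 1120.0 kg/s

1120.0 kg/s


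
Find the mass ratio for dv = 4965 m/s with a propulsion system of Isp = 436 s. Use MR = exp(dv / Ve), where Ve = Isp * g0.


Ve = 436 * 9.81 = 4277.16 m/s
MR = exp(4965 / 4277.16) = 3.193

3.193


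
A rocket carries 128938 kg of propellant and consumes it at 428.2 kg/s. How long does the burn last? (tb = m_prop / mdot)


tb = 128938 / 428.2 = 301.1 s

301.1 s


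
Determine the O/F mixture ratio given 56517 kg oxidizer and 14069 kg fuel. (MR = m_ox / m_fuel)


MR = 56517 / 14069 = 4.02

4.02


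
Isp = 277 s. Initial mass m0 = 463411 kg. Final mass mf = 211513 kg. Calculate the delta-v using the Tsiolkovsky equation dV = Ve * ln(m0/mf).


Ve = 277 * 9.81 = 2717.37 m/s
dV = 2717.37 * ln(463411/211513) = 2131 m/s

2131 m/s


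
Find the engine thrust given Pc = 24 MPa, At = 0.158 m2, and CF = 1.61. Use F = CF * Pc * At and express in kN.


F = 1.61 * 24e6 * 0.158 = 6.1051e+06 N = 6105.1 kN

6105.1 kN


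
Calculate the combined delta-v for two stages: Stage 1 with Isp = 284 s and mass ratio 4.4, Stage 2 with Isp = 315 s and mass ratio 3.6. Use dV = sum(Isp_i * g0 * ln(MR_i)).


dV1 = 284 * 9.81 * ln(4.4) = 4127.8 m/s
dV2 = 315 * 9.81 * ln(3.6) = 3958.3 m/s
Total dV = 4127.8 + 3958.3 = 8086.1 m/s ~ 8086 m/s

8086 m/s


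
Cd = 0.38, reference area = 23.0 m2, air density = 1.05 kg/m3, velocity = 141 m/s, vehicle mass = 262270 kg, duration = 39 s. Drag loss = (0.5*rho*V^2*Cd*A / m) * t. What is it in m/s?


D = 0.5 * 1.05 * 141^2 * 0.38 * 23.0 = 91223.97 N
a = 91223.97 / 262270 = 0.3478 m/s2
dV = 0.3478 * 39 = 13.6 m/s

13.6 m/s


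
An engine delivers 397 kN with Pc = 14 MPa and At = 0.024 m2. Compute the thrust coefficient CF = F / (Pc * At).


CF = 397000 / (14e6 * 0.024) = 1.18

1.18


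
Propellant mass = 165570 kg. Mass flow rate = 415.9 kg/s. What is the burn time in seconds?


tb = 165570 / 415.9 = 398.1 s

398.1 s


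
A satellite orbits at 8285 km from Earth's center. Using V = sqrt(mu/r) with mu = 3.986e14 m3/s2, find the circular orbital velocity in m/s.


V = sqrt(3.986e14 / 8285000) = 6936 m/s

6936 m/s


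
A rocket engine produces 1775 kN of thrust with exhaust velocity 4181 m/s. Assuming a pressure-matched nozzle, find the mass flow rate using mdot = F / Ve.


mdot = F / Ve = 1775000 / 4181 = 424.5 kg/s

424.5 kg/s


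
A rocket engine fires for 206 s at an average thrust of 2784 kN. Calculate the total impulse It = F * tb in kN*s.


It = 2784 * 206 = 573504 kN*s

573504 kN*s


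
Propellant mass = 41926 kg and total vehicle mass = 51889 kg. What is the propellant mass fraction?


PMF = 41926 / 51889 = 0.808

0.808


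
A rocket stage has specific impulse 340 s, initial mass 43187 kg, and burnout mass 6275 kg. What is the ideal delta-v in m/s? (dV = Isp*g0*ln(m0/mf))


Ve = 340 * 9.81 = 3335.4 m/s
dV = 3335.4 * ln(43187/6275) = 6434 m/s

6434 m/s


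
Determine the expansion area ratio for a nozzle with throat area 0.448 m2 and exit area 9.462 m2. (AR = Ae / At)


AR = 9.462 / 0.448 = 21.1

21.1


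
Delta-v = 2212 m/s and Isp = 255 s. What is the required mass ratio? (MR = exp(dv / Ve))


Ve = 255 * 9.81 = 2501.55 m/s
MR = exp(2212 / 2501.55) = 2.421

2.421


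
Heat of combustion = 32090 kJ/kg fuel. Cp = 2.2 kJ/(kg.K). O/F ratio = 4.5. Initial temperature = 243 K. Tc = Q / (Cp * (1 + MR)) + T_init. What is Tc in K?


Tc = 32090 / (2.2 * (1 + 4.5)) + 243 = 2895 K

2895 K


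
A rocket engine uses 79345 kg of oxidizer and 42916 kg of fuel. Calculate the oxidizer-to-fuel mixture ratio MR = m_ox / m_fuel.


MR = 79345 / 42916 = 1.85

1.85


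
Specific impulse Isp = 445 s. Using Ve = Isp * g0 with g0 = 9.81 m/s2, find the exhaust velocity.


Ve = Isp * g0 = 445 * 9.81 = 4365.4 m/s

4365.4 m/s


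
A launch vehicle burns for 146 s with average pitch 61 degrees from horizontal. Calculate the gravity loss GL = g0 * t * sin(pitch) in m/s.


GL = 9.81 * 146 * sin(61 deg) = 1253 m/s

1253 m/s


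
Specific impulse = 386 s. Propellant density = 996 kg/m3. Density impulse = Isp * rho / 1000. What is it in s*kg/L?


rho*Isp = 386 * 996 / 1000 = 384 s*kg/L

384 s*kg/L


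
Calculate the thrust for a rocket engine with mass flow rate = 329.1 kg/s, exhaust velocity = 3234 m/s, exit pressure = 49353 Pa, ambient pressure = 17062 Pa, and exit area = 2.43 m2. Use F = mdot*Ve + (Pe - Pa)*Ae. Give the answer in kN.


F = 329.1 * 3234 + (49353 - 17062) * 2.43 = 1.1428e+06 N = 1142.8 kN

1142.8 kN


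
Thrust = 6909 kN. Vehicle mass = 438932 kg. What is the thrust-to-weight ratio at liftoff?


TWR = 6909000 / (438932 * 9.81) = 1.6

1.6


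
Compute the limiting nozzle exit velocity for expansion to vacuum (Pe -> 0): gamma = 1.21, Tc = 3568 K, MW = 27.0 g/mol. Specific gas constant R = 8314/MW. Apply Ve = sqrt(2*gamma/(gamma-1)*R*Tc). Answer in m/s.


R = 8314 / 27.0 = 307.93 J/(kg.K)
Ve = sqrt(2 * 1.21 / (1.21 - 1) * 307.93 * 3568) = 3558 m/s

3558 m/s


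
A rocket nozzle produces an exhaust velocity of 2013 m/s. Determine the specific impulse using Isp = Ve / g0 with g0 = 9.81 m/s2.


Isp = Ve / g0 = 2013 / 9.81 = 205.2 s

205.2 s


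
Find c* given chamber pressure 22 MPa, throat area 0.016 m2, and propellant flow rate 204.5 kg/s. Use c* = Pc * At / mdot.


c* = 22e6 * 0.016 / 204.5 = 1721 m/s

1721 m/s


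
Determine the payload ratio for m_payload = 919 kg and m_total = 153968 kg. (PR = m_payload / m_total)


PR = 919 / 153968 = 0.006

0.006


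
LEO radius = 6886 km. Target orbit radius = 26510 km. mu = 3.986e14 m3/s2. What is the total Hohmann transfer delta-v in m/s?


V1 = sqrt(mu/r1) = 7608.26 m/s
dV1 = V1*(sqrt(2*r2/(r1+r2)) - 1) = 1978.19 m/s
V2 = sqrt(mu/r2) = 3877.61 m/s
dV2 = V2*(1 - sqrt(2*r1/(r1+r2))) = 1387.52 m/s
Total dV = 3366 m/s

3366 m/s


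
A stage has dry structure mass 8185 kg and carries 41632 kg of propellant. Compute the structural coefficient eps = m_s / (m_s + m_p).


eps = 8185 / (8185 + 41632) = 0.1643

0.1643


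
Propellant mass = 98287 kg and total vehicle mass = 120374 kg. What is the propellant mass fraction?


PMF = 98287 / 120374 = 0.817

0.817


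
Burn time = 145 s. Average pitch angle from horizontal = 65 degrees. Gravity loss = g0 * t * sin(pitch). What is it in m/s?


GL = 9.81 * 145 * sin(65 deg) = 1289 m/s

1289 m/s


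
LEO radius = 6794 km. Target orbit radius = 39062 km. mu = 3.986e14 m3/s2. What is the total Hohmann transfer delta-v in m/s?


V1 = sqrt(mu/r1) = 7659.6 m/s
dV1 = V1*(sqrt(2*r2/(r1+r2)) - 1) = 2338.1 m/s
V2 = sqrt(mu/r2) = 3194.42 m/s
dV2 = V2*(1 - sqrt(2*r1/(r1+r2))) = 1455.53 m/s
Total dV = 3794 m/s

3794 m/s


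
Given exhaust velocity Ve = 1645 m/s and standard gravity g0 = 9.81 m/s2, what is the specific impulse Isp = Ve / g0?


Isp = Ve / g0 = 1645 / 9.81 = 167.7 s

167.7 s


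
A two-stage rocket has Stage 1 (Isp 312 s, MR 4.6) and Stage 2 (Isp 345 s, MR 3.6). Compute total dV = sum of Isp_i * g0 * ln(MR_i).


dV1 = 312 * 9.81 * ln(4.6) = 4670.8 m/s
dV2 = 345 * 9.81 * ln(3.6) = 4335.3 m/s
Total dV = 4670.8 + 4335.3 = 9006.1 m/s ~ 9006 m/s

9006 m/s


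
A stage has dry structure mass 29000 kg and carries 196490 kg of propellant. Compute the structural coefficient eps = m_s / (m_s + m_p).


eps = 29000 / (29000 + 196490) = 0.1286

0.1286


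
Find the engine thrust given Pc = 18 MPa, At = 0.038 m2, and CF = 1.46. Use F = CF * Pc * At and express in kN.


F = 1.46 * 18e6 * 0.038 = 998640.0 N = 998.6 kN

998.6 kN


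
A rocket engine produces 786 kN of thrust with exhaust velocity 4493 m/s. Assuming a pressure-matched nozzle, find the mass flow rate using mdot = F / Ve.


mdot = F / Ve = 786000 / 4493 = 174.9 kg/s

174.9 kg/s


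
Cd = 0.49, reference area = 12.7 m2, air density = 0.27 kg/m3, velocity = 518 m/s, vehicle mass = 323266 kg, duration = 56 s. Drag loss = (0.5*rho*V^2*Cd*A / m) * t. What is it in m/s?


D = 0.5 * 0.27 * 518^2 * 0.49 * 12.7 = 225420.33 N
a = 225420.33 / 323266 = 0.6973 m/s2
dV = 0.6973 * 56 = 39.1 m/s

39.1 m/s


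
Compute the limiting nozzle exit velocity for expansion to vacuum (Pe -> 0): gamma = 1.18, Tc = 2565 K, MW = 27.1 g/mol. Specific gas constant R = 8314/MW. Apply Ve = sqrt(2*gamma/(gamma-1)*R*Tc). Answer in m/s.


R = 8314 / 27.1 = 306.79 J/(kg.K)
Ve = sqrt(2 * 1.18 / (1.18 - 1) * 306.79 * 2565) = 3212 m/s

3212 m/s


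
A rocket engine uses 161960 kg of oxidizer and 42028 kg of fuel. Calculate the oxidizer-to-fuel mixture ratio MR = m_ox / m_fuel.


MR = 161960 / 42028 = 3.85

3.85


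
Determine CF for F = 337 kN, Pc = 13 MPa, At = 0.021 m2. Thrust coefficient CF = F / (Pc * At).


CF = 337000 / (13e6 * 0.021) = 1.23

1.23


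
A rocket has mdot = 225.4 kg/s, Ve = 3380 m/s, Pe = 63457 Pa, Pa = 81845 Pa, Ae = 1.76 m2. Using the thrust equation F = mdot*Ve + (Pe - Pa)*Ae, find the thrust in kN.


F = 225.4 * 3380 + (63457 - 81845) * 1.76 = 729489.0 N = 729.5 kN

729.5 kN


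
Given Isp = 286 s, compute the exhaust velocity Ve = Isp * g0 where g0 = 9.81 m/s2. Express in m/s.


Ve = Isp * g0 = 286 * 9.81 = 2805.7 m/s

2805.7 m/s


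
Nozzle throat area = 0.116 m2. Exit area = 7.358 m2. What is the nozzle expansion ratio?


AR = 7.358 / 0.116 = 63.4

63.4


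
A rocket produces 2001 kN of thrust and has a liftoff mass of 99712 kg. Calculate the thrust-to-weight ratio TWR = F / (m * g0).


TWR = 2001000 / (99712 * 9.81) = 2.05

2.05


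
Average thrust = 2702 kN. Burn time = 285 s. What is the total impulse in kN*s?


It = 2702 * 285 = 770070 kN*s

770070 kN*s


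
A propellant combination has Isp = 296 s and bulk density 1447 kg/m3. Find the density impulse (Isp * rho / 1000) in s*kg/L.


rho*Isp = 296 * 1447 / 1000 = 428 s*kg/L

428 s*kg/L


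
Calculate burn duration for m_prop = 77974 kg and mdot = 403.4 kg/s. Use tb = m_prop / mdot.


tb = 77974 / 403.4 = 193.3 s

193.3 s


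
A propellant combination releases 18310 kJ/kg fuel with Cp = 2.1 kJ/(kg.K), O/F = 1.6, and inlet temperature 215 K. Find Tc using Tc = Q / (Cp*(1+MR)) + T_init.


Tc = 18310 / (2.1 * (1 + 1.6)) + 215 = 3568 K

3568 K


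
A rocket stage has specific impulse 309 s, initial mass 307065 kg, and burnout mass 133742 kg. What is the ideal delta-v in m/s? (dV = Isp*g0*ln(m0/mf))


Ve = 309 * 9.81 = 3031.29 m/s
dV = 3031.29 * ln(307065/133742) = 2519 m/s

2519 m/s


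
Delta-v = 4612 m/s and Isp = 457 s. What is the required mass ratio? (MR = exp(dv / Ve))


Ve = 457 * 9.81 = 4483.17 m/s
MR = exp(4612 / 4483.17) = 2.798

2.798


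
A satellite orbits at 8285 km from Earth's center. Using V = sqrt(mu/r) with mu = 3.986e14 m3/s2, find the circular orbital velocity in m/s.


V = sqrt(3.986e14 / 8285000) = 6936 m/s

6936 m/s


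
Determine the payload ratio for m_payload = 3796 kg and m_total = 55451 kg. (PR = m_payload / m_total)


PR = 3796 / 55451 = 0.0685

0.0685


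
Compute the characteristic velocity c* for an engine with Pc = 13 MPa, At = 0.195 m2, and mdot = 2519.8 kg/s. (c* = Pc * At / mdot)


c* = 13e6 * 0.195 / 2519.8 = 1006 m/s

1006 m/s


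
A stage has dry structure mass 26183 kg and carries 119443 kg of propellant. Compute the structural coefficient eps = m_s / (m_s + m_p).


eps = 26183 / (26183 + 119443) = 0.1798

0.1798


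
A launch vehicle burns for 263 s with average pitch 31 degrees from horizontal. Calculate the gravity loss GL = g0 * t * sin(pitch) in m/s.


GL = 9.81 * 263 * sin(31 deg) = 1329 m/s

1329 m/s


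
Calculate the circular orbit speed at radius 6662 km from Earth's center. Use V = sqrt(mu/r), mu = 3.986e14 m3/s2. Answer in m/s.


V = sqrt(3.986e14 / 6662000) = 7735 m/s

7735 m/s


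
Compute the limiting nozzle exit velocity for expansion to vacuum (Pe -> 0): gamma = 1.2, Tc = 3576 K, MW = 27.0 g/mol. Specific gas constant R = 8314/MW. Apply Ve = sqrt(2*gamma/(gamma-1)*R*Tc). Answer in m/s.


R = 8314 / 27.0 = 307.93 J/(kg.K)
Ve = sqrt(2 * 1.2 / (1.2 - 1) * 307.93 * 3576) = 3635 m/s

3635 m/s


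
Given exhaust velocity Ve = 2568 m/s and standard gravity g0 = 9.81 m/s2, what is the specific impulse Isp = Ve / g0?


Isp = Ve / g0 = 2568 / 9.81 = 261.8 s

261.8 s


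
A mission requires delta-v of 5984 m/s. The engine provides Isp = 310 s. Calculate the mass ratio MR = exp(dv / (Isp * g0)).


Ve = 310 * 9.81 = 3041.1 m/s
MR = exp(5984 / 3041.1) = 7.154

7.154


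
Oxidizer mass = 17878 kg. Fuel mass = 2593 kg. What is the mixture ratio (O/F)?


MR = 17878 / 2593 = 6.89

6.89


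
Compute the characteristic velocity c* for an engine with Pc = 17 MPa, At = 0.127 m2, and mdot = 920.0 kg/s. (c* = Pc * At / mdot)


c* = 17e6 * 0.127 / 920.0 = 2347 m/s

2347 m/s


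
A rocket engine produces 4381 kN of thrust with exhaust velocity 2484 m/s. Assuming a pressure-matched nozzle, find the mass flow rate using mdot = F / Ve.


mdot = F / Ve = 4381000 / 2484 = 1763.7 kg/s

1763.7 kg/s


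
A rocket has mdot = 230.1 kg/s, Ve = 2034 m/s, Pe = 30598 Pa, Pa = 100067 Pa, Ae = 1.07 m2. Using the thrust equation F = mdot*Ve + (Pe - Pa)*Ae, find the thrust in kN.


F = 230.1 * 2034 + (30598 - 100067) * 1.07 = 393692.0 N = 393.7 kN

393.7 kN


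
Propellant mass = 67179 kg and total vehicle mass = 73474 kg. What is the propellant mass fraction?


PMF = 67179 / 73474 = 0.914

0.914


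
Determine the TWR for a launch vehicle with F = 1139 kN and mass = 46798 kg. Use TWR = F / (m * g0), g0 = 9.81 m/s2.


TWR = 1139000 / (46798 * 9.81) = 2.48

2.48


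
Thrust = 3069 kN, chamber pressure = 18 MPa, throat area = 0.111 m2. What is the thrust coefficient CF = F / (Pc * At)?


CF = 3069000 / (18e6 * 0.111) = 1.54

1.54


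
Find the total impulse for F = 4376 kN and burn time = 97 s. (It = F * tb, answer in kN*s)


It = 4376 * 97 = 424472 kN*s

424472 kN*s


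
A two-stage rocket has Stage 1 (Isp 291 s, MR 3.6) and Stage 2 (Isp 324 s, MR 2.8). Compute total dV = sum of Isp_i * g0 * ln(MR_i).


dV1 = 291 * 9.81 * ln(3.6) = 3656.7 m/s
dV2 = 324 * 9.81 * ln(2.8) = 3272.6 m/s
Total dV = 3656.7 + 3272.6 = 6929.3 m/s ~ 6929 m/s

6929 m/s


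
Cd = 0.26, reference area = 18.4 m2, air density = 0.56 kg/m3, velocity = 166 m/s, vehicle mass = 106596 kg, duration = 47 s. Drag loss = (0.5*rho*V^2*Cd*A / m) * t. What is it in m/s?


D = 0.5 * 0.56 * 166^2 * 0.26 * 18.4 = 36911.81 N
a = 36911.81 / 106596 = 0.3463 m/s2
dV = 0.3463 * 47 = 16.3 m/s

16.3 m/s


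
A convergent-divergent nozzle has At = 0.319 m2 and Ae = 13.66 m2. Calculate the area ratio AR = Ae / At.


AR = 13.66 / 0.319 = 42.8

42.8


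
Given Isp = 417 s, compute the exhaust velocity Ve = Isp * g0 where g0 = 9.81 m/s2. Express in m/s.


Ve = Isp * g0 = 417 * 9.81 = 4090.8 m/s

4090.8 m/s


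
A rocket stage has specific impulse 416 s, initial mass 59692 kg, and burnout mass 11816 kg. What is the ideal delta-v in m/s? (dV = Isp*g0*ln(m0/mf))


Ve = 416 * 9.81 = 4080.96 m/s
dV = 4080.96 * ln(59692/11816) = 6610 m/s

6610 m/s


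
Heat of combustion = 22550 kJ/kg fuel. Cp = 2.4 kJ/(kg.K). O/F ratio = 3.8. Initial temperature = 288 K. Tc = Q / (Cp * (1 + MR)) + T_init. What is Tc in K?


Tc = 22550 / (2.4 * (1 + 3.8)) + 288 = 2245 K

2245 K


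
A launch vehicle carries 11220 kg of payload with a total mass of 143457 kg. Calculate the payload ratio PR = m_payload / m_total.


PR = 11220 / 143457 = 0.0782

0.0782


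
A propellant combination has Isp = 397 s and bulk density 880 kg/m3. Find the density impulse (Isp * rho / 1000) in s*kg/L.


rho*Isp = 397 * 880 / 1000 = 349 s*kg/L

349 s*kg/L


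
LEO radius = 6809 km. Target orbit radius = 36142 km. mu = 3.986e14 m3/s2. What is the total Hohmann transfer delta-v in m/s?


V1 = sqrt(mu/r1) = 7651.15 m/s
dV1 = V1*(sqrt(2*r2/(r1+r2)) - 1) = 2274.55 m/s
V2 = sqrt(mu/r2) = 3320.95 m/s
dV2 = V2*(1 - sqrt(2*r1/(r1+r2))) = 1450.99 m/s
Total dV = 3726 m/s

3726 m/s


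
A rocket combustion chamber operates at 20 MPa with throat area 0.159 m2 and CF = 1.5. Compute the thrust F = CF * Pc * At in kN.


F = 1.5 * 20e6 * 0.159 = 4.7700e+06 N = 4770.0 kN

4770.0 kN


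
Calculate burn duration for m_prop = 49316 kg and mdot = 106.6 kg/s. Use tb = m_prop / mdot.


tb = 49316 / 106.6 = 462.6 s

462.6 s


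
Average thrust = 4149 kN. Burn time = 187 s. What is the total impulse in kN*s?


It = 4149 * 187 = 775863 kN*s

775863 kN*s


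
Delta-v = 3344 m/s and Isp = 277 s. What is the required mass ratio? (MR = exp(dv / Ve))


Ve = 277 * 9.81 = 2717.37 m/s
MR = exp(3344 / 2717.37) = 3.423

3.423


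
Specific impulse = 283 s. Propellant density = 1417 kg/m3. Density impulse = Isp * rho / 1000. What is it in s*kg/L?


rho*Isp = 283 * 1417 / 1000 = 401 s*kg/L

401 s*kg/L


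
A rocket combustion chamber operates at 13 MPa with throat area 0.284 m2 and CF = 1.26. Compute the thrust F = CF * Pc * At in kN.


F = 1.26 * 13e6 * 0.284 = 4.6519e+06 N = 4651.9 kN

4651.9 kN


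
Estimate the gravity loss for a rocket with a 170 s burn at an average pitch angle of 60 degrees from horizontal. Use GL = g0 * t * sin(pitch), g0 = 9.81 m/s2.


GL = 9.81 * 170 * sin(60 deg) = 1444 m/s

1444 m/s


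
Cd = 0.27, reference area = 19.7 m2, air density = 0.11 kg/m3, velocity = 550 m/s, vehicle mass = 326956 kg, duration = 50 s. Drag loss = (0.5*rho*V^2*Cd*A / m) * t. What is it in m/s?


D = 0.5 * 0.11 * 550^2 * 0.27 * 19.7 = 88494.86 N
a = 88494.86 / 326956 = 0.2707 m/s2
dV = 0.2707 * 50 = 13.5 m/s

13.5 m/s


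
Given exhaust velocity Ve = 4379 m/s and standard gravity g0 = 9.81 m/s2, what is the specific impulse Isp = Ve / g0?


Isp = Ve / g0 = 4379 / 9.81 = 446.4 s

446.4 s


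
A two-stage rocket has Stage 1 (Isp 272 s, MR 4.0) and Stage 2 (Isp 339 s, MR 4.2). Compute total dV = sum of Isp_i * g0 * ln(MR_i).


dV1 = 272 * 9.81 * ln(4.0) = 3699.1 m/s
dV2 = 339 * 9.81 * ln(4.2) = 4772.5 m/s
Total dV = 3699.1 + 4772.5 = 8471.6 m/s ~ 8472 m/s

8472 m/s


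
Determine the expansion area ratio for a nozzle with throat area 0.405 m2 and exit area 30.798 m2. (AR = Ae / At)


AR = 30.798 / 0.405 = 76.0

76.0


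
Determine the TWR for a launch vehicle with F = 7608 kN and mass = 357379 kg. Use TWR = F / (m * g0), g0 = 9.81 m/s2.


TWR = 7608000 / (357379 * 9.81) = 2.17

2.17


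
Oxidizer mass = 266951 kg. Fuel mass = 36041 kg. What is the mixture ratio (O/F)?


MR = 266951 / 36041 = 7.41

7.41


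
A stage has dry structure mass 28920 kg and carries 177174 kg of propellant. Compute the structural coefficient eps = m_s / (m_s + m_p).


eps = 28920 / (28920 + 177174) = 0.1403

0.1403


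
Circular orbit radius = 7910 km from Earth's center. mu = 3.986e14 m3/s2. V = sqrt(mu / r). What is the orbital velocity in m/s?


V = sqrt(3.986e14 / 7910000) = 7099 m/s

7099 m/s


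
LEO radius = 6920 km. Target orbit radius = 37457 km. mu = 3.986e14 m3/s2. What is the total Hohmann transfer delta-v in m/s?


V1 = sqrt(mu/r1) = 7589.54 m/s
dV1 = V1*(sqrt(2*r2/(r1+r2)) - 1) = 2271.39 m/s
V2 = sqrt(mu/r2) = 3262.14 m/s
dV2 = V2*(1 - sqrt(2*r1/(r1+r2))) = 1440.38 m/s
Total dV = 3712 m/s

3712 m/s


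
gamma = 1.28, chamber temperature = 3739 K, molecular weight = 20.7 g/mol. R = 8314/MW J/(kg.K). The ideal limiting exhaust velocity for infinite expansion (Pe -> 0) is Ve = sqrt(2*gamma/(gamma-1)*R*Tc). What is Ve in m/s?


R = 8314 / 20.7 = 401.64 J/(kg.K)
Ve = sqrt(2 * 1.28 / (1.28 - 1) * 401.64 * 3739) = 3705 m/s

3705 m/s


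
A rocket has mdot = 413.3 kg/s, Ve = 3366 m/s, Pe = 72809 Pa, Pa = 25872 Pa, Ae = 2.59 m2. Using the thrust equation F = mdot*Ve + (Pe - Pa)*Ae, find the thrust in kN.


F = 413.3 * 3366 + (72809 - 25872) * 2.59 = 1.5127e+06 N = 1512.7 kN

1512.7 kN


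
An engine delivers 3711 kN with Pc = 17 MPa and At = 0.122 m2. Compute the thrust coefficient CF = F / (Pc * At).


CF = 3711000 / (17e6 * 0.122) = 1.79

1.79


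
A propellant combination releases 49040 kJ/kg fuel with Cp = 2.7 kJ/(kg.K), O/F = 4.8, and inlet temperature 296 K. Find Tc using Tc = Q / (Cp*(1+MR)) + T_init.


Tc = 49040 / (2.7 * (1 + 4.8)) + 296 = 3428 K

3428 K


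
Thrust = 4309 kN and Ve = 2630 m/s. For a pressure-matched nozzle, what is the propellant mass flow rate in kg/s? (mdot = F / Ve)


mdot = F / Ve = 4309000 / 2630 = 1638.4 kg/s

1638.4 kg/s


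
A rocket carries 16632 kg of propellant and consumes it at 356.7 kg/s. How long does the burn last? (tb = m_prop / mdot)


tb = 16632 / 356.7 = 46.6 s

46.6 s


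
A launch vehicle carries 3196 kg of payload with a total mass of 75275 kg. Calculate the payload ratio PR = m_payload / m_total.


PR = 3196 / 75275 = 0.0425

0.0425


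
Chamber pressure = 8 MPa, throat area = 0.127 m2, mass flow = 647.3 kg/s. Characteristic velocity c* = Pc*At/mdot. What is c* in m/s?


c* = 8e6 * 0.127 / 647.3 = 1570 m/s

1570 m/s


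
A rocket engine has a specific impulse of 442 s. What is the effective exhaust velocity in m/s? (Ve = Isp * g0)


Ve = Isp * g0 = 442 * 9.81 = 4336.0 m/s

4336.0 m/s


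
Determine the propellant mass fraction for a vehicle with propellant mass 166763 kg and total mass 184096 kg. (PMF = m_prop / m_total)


PMF = 166763 / 184096 = 0.906

0.906


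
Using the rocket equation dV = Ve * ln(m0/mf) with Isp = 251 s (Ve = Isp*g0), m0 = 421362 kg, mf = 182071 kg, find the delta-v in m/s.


Ve = 251 * 9.81 = 2462.31 m/s
dV = 2462.31 * ln(421362/182071) = 2066 m/s

2066 m/s


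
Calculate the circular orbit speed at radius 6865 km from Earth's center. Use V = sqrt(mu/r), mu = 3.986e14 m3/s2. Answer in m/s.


V = sqrt(3.986e14 / 6865000) = 7620 m/s

7620 m/s


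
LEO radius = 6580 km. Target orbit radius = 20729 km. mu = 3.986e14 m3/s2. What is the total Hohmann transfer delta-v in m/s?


V1 = sqrt(mu/r1) = 7783.16 m/s
dV1 = V1*(sqrt(2*r2/(r1+r2)) - 1) = 1806.59 m/s
V2 = sqrt(mu/r2) = 4385.1 m/s
dV2 = V2*(1 - sqrt(2*r1/(r1+r2))) = 1341.03 m/s
Total dV = 3148 m/s

3148 m/s


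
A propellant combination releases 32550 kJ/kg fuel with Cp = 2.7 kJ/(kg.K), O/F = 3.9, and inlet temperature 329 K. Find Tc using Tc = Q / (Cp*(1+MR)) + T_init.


Tc = 32550 / (2.7 * (1 + 3.9)) + 329 = 2789 K

2789 K


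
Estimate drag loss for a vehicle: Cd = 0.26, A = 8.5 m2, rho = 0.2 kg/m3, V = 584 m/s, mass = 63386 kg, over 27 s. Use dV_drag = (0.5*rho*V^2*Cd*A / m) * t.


D = 0.5 * 0.2 * 584^2 * 0.26 * 8.5 = 75373.38 N
a = 75373.38 / 63386 = 1.1891 m/s2
dV = 1.1891 * 27 = 32.1 m/s

32.1 m/s


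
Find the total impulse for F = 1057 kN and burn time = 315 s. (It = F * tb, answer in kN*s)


It = 1057 * 315 = 332955 kN*s

332955 kN*s


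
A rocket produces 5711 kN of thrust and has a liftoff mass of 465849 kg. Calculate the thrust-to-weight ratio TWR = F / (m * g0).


TWR = 5711000 / (465849 * 9.81) = 1.25

1.25


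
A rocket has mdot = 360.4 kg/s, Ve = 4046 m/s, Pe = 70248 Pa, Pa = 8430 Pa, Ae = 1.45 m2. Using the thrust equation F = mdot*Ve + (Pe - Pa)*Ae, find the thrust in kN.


F = 360.4 * 4046 + (70248 - 8430) * 1.45 = 1.5478e+06 N = 1547.8 kN

1547.8 kN


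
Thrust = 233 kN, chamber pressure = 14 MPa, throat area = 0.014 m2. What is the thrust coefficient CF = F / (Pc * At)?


CF = 233000 / (14e6 * 0.014) = 1.19

1.19


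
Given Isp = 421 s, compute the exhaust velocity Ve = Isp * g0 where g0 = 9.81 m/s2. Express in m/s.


Ve = Isp * g0 = 421 * 9.81 = 4130.0 m/s

4130.0 m/s


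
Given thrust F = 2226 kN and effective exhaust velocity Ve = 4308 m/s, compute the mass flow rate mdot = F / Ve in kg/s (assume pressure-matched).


mdot = F / Ve = 2226000 / 4308 = 516.7 kg/s

516.7 kg/s


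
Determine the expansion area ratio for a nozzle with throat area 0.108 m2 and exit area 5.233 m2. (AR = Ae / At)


AR = 5.233 / 0.108 = 48.5

48.5


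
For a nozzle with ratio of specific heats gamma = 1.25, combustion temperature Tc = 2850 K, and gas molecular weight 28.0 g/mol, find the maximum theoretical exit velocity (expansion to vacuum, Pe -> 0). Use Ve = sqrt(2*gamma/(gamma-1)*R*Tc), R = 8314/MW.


R = 8314 / 28.0 = 296.93 J/(kg.K)
Ve = sqrt(2 * 1.25 / (1.25 - 1) * 296.93 * 2850) = 2909 m/s

2909 m/s


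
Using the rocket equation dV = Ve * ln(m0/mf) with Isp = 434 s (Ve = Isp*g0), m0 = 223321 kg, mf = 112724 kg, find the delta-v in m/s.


Ve = 434 * 9.81 = 4257.54 m/s
dV = 4257.54 * ln(223321/112724) = 2911 m/s

2911 m/s


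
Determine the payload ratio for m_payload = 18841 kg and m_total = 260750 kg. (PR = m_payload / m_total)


PR = 18841 / 260750 = 0.0723

0.0723


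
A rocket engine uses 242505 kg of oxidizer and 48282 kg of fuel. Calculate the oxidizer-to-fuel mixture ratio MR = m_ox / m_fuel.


MR = 242505 / 48282 = 5.02

5.02


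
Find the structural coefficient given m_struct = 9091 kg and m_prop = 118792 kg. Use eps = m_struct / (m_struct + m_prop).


eps = 9091 / (9091 + 118792) = 0.0711

0.0711


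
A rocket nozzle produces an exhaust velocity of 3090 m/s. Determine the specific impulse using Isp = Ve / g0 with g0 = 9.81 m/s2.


Isp = Ve / g0 = 3090 / 9.81 = 315.0 s

315.0 s


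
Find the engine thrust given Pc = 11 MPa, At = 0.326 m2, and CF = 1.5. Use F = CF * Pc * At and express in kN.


F = 1.5 * 11e6 * 0.326 = 5.3790e+06 N = 5379.0 kN

5379.0 kN


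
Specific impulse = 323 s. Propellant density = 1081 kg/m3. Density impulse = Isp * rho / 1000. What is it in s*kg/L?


rho*Isp = 323 * 1081 / 1000 = 349 s*kg/L

349 s*kg/L


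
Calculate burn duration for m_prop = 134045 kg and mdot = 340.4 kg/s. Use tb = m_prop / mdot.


tb = 134045 / 340.4 = 393.8 s

393.8 s


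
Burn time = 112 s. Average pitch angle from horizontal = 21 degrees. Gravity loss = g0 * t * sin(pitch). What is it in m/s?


GL = 9.81 * 112 * sin(21 deg) = 394 m/s

394 m/s


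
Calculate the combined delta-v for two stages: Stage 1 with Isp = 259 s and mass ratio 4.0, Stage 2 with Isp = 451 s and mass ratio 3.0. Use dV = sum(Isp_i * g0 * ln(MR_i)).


dV1 = 259 * 9.81 * ln(4.0) = 3522.3 m/s
dV2 = 451 * 9.81 * ln(3.0) = 4860.6 m/s
Total dV = 3522.3 + 4860.6 = 8382.9 m/s ~ 8383 m/s

8383 m/s


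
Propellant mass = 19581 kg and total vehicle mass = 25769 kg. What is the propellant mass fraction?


PMF = 19581 / 25769 = 0.76

0.76


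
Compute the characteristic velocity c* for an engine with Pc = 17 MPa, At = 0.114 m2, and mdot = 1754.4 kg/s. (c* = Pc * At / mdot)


c* = 17e6 * 0.114 / 1754.4 = 1105 m/s

1105 m/s


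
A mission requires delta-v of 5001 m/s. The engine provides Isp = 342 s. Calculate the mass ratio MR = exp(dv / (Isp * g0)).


Ve = 342 * 9.81 = 3355.02 m/s
MR = exp(5001 / 3355.02) = 4.44

4.44


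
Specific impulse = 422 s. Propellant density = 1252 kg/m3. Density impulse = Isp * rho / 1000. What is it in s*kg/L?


rho*Isp = 422 * 1252 / 1000 = 528 s*kg/L

528 s*kg/L


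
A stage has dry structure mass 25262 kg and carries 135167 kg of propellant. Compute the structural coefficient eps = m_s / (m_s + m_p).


eps = 25262 / (25262 + 135167) = 0.1575

0.1575


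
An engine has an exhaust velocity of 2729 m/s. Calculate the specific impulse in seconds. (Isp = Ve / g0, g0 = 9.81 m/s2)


Isp = Ve / g0 = 2729 / 9.81 = 278.2 s

278.2 s


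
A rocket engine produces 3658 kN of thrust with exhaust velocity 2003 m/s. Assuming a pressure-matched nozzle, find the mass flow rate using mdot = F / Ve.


mdot = F / Ve = 3658000 / 2003 = 1826.3 kg/s

1826.3 kg/s


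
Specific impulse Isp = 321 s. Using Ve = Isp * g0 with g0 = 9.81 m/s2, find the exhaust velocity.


Ve = Isp * g0 = 321 * 9.81 = 3149.0 m/s

3149.0 m/s


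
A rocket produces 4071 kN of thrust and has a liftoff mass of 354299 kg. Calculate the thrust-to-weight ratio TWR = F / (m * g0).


TWR = 4071000 / (354299 * 9.81) = 1.17

1.17


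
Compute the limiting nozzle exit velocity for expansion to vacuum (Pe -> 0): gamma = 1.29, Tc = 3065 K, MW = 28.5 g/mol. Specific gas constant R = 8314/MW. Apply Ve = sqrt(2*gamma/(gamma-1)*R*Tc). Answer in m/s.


R = 8314 / 28.5 = 291.72 J/(kg.K)
Ve = sqrt(2 * 1.29 / (1.29 - 1) * 291.72 * 3065) = 2820 m/s

2820 m/s


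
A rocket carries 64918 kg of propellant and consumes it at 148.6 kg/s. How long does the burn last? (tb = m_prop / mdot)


tb = 64918 / 148.6 = 436.9 s

436.9 s


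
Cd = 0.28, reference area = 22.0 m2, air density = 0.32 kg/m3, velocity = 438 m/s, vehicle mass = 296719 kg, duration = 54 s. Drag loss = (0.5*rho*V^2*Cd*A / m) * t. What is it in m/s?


D = 0.5 * 0.32 * 438^2 * 0.28 * 22.0 = 189081.45 N
a = 189081.45 / 296719 = 0.6372 m/s2
dV = 0.6372 * 54 = 34.4 m/s

34.4 m/s
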